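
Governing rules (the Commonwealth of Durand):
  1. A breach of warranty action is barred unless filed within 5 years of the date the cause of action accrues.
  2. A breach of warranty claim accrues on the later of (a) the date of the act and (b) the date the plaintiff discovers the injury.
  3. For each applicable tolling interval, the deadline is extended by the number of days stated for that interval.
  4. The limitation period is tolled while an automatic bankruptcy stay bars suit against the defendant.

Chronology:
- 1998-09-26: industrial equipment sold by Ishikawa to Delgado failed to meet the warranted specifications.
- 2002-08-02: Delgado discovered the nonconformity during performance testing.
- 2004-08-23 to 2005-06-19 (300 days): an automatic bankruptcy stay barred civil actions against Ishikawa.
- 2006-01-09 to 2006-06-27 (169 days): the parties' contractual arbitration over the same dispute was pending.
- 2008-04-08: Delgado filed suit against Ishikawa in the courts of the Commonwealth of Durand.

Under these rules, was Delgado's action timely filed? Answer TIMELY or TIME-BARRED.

Because discovery on 2002-08-02 post-dates the 1998-09-26 act, accrual under the later-of rule falls on 2002-08-02.
5 years from 2002-08-02 is 2007-08-02.
Because the automatic bankruptcy stay ran from 2004-08-23 to 2005-06-19, the deadline is extended by 300 days to 2008-05-28.
Although a pending arbitration ran from 2006-01-09 to 2006-06-27, the stated rules do not make that a tolling event, so it is disregarded.
Delgado filed on 2008-04-08, before the 2008-05-28 deadline, so the action is timely.

TIMELY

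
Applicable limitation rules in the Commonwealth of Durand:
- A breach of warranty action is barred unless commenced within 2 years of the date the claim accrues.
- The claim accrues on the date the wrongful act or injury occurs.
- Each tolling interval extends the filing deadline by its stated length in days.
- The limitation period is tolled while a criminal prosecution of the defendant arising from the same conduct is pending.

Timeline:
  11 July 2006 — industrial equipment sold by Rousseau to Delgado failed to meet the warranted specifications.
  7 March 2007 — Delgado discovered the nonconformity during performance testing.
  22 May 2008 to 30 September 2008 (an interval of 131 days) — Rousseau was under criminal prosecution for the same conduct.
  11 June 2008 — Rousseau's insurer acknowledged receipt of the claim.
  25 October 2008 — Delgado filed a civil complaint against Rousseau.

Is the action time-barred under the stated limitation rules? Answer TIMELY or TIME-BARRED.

TIMELY

Accrual is governed by the date of the act, so the period began to run on 11 July 2006; the later discovery on 7 March 2007 is irrelevant under the stated rule.
Adding the 2 years base period to 11 July 2006 gives a deadline of 11 July 2008, before any tolling.
Because the pending criminal prosecution ran from 22 May 2008 to 30 September 2008, the deadline is extended by 131 days to 19 November 2008.
Nothing else in the chronology tolls or restarts the period.
Filing on 25 October 2008 beat the 19 November 2008 deadline — the action is timely.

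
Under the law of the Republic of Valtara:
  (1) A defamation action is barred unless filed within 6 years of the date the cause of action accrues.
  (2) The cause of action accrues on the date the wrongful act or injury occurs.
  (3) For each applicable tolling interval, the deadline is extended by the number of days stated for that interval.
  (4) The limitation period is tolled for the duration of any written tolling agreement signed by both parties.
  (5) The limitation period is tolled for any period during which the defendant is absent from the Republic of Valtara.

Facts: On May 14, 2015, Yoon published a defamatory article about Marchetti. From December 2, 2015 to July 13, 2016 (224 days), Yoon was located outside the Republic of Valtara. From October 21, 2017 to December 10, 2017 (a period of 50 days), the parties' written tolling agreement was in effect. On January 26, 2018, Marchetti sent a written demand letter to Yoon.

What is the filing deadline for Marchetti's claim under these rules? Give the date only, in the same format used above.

February 12, 2022

The cause of action accrued on May 14, 2015, the date of the act.
6 years from May 14, 2015 is May 14, 2021.
The defendant's absence from the jurisdiction from December 2, 2015 to July 13, 2016 tolled the period for 224 days, extending the deadline to December 24, 2021.
The written tolling agreement from October 21, 2017 to December 10, 2017 tolled the period for 50 days, extending the deadline to February 12, 2022.
None of the other events listed affects the running of the period under the stated rules.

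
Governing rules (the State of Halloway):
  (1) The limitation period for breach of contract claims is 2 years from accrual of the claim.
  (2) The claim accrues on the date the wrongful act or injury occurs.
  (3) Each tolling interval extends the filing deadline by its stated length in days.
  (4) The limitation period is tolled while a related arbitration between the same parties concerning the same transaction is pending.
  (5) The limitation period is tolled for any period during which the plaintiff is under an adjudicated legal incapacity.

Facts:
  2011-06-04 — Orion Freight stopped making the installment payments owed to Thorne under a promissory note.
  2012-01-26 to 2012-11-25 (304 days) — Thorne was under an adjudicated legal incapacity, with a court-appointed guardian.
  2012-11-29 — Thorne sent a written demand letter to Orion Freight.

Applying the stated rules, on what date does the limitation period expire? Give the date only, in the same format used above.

2014-04-04

The claim accrued on 2011-06-04, the date of the act.
Adding the 2 years base period to 2011-06-04 gives a deadline of 2013-06-04, before any tolling.
The period was tolled for 304 days by the plaintiff's legal incapacity (2012-01-26 to 2012-11-25), pushing the deadline to 2014-04-04.
The other events in the timeline have no effect on the limitation period under the stated rules.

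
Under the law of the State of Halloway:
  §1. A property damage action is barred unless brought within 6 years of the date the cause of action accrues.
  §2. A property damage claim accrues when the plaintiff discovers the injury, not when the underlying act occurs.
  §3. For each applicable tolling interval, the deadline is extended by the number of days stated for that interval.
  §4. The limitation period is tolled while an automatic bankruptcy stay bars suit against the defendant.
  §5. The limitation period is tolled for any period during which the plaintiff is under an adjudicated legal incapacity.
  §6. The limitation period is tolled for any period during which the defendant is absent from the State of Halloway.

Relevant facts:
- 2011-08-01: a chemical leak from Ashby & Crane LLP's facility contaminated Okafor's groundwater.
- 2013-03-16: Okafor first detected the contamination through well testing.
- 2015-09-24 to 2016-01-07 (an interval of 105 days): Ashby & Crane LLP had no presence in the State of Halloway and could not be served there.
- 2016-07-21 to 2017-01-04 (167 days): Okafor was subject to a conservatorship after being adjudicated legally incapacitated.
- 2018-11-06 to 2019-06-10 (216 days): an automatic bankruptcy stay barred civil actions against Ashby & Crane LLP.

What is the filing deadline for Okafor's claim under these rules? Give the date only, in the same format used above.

Under the discovery rule, the claim accrued on 2013-03-16, when Okafor discovered the injury — not on the 2011-08-01 date of the underlying act.
6 years from 2013-03-16 is 2019-03-16.
The defendant's absence from the jurisdiction from 2015-09-24 to 2016-01-07 tolled the period for 105 days, extending the deadline to 2019-06-29.
The period was tolled for 167 days by the plaintiff's legal incapacity (2016-07-21 to 2017-01-04), pushing the deadline to 2019-12-13.
The period was tolled for 216 days by the automatic bankruptcy stay (2018-11-06 to 2019-06-10), pushing the deadline to 2020-07-16.

2020-07-16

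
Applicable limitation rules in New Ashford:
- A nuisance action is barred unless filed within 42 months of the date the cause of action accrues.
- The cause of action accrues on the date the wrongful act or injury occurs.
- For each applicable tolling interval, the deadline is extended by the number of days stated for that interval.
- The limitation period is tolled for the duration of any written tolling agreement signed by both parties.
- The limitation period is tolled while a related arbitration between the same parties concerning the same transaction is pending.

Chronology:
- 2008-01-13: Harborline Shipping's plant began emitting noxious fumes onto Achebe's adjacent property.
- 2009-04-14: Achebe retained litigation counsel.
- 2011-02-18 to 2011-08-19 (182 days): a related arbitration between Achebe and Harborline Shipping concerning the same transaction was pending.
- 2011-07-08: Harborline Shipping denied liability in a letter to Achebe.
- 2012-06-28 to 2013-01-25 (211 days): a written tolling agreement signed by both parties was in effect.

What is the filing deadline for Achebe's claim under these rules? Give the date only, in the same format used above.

2012-01-11

The claim accrued on 2008-01-13, when the wrongful act occurred.
42 months from 2008-01-13 is 2011-07-13.
The pending related arbitration from 2011-02-18 to 2011-08-19 tolled the period for 182 days, extending the deadline to 2012-01-11.
The written tolling agreement from 2012-06-28 to 2013-01-25 began after the period had already run on 2012-01-11, so it has no tolling effect.
The other events in the timeline have no effect on the limitation period under the stated rules.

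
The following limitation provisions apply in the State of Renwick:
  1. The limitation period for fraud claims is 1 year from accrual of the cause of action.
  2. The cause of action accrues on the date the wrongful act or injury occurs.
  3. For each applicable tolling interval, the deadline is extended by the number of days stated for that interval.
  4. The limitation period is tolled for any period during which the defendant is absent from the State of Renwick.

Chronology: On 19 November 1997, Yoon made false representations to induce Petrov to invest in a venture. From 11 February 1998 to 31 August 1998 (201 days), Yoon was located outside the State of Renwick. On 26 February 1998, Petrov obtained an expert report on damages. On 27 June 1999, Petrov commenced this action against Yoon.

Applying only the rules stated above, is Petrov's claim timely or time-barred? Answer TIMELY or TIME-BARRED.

The limitation period began to run on 19 November 1997.
The untolled deadline — 1 year after 19 November 1997 — is 19 November 1998.
Because the defendant's absence from the jurisdiction ran from 11 February 1998 to 31 August 1998, the deadline is extended by 201 days to 8 June 1999.
The other events in the timeline have no effect on the limitation period under the stated rules.
Petrov filed on 27 June 1999, after the 8 June 1999 deadline, so the action is time-barred.

TIME-BARRED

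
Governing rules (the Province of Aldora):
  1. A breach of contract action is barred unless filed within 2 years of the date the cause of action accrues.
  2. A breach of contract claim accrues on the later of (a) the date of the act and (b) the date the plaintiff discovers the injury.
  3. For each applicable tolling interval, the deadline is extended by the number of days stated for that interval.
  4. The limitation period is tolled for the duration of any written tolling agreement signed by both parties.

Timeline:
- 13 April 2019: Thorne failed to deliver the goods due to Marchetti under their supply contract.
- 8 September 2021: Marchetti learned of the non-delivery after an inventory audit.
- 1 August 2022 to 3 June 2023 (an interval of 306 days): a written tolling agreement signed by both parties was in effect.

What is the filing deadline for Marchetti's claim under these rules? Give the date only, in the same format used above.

Taking the later of the act (13 April 2019) and discovery (8 September 2021), the claim accrued on 8 September 2021.
Adding the 2 years base period to 8 September 2021 gives a deadline of 8 September 2023, before any tolling.
Because the written tolling agreement ran from 1 August 2022 to 3 June 2023, the deadline is extended by 306 days to 10 July 2024.

10 July 2024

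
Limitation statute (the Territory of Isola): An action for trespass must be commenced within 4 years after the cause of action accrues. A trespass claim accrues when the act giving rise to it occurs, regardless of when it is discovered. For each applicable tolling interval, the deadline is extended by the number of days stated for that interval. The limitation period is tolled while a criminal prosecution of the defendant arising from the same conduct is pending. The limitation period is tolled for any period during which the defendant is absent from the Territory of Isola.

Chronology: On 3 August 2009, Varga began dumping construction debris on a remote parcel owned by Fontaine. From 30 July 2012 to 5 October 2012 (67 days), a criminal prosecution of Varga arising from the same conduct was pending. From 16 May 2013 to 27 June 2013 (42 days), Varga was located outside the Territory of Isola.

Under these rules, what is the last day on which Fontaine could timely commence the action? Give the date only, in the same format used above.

20 November 2013

The limitation period began to run on 3 August 2009.
Adding the 4 years base period to 3 August 2009 gives a deadline of 3 August 2013, before any tolling.
Because the pending criminal prosecution ran from 30 July 2012 to 5 October 2012, the deadline is extended by 67 days to 9 October 2013.
Because the defendant's absence from the jurisdiction ran from 16 May 2013 to 27 June 2013, the deadline is extended by 42 days to 20 November 2013.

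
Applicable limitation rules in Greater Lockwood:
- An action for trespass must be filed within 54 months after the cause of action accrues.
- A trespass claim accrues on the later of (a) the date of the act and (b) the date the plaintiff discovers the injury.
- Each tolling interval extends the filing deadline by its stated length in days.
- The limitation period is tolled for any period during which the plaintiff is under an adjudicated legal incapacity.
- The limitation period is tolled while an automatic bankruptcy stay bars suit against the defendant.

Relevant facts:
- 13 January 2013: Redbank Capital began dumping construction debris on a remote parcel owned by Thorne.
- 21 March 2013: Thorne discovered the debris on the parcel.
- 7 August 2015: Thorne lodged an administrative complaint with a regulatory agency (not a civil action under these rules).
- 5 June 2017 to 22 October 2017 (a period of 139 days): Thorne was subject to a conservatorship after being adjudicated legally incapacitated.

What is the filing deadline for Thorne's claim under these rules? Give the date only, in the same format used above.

7 February 2018

The claim accrued on 21 March 2013 — the later of the 13 January 2013 act and the 21 March 2013 discovery.
54 months from 21 March 2013 is 21 September 2017.
The plaintiff's legal incapacity from 5 June 2017 to 22 October 2017 tolled the period for 139 days, extending the deadline to 7 February 2018.
The other events in the timeline have no effect on the limitation period under the stated rules.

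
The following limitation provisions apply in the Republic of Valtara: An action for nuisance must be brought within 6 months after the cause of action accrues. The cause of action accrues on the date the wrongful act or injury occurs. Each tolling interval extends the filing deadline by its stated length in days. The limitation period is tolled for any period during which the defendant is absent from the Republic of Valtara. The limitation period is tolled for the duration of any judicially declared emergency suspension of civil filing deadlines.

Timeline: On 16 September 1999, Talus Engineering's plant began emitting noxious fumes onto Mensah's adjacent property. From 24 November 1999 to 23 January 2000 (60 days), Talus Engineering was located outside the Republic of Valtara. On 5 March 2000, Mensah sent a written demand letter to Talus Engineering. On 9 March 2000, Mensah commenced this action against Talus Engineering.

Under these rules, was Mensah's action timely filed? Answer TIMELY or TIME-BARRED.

The limitation period began to run on 16 September 1999.
Adding the 6 months base period to 16 September 1999 gives a deadline of 16 March 2000, before any tolling.
The period was tolled for 60 days by the defendant's absence from the jurisdiction (24 November 1999 to 23 January 2000), pushing the deadline to 15 May 2000.
Nothing else in the chronology tolls or restarts the period.
Mensah filed on 9 March 2000, before the 15 May 2000 deadline, so the action is timely.

TIMELY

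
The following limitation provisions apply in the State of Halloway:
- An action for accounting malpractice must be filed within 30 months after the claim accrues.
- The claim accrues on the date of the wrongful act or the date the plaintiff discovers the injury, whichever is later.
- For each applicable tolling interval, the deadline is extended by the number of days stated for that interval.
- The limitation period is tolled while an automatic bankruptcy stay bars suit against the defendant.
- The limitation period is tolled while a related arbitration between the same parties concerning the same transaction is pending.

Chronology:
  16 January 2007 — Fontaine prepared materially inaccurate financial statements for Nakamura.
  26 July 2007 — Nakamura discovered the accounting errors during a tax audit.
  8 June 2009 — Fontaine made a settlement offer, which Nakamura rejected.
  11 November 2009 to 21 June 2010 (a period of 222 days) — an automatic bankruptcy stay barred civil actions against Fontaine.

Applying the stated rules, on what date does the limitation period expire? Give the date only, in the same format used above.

The claim accrued on 26 July 2007 — the later of the 16 January 2007 act and the 26 July 2007 discovery.
Adding the 30 months base period to 26 July 2007 gives a deadline of 26 January 2010, before any tolling.
The period was tolled for 222 days by the automatic bankruptcy stay (11 November 2009 to 21 June 2010), pushing the deadline to 5 September 2010.
The other events in the timeline have no effect on the limitation period under the stated rules.

5 September 2010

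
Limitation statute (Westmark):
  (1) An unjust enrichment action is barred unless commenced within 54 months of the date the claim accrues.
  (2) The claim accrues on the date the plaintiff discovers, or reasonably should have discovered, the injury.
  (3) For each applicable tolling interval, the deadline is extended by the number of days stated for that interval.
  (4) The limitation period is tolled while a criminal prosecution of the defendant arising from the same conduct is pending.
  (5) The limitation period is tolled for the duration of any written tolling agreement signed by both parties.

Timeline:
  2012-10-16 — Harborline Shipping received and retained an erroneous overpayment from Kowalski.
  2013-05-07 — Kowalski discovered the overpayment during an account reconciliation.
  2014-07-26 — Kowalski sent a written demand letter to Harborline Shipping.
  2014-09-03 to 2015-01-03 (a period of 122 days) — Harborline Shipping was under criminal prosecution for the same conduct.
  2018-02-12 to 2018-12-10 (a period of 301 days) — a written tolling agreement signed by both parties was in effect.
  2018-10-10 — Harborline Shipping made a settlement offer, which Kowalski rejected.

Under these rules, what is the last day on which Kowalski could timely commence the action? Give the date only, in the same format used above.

Under the discovery rule, the claim accrued on 2013-05-07, when Kowalski discovered the injury — not on the 2012-10-16 date of the underlying act.
54 months from 2013-05-07 is 2017-11-07.
Because the pending criminal prosecution ran from 2014-09-03 to 2015-01-03, the deadline is extended by 122 days to 2018-03-09.
The period was tolled for 301 days by the written tolling agreement (2018-02-12 to 2018-12-10), pushing the deadline to 2019-01-04.
Nothing else in the chronology tolls or restarts the period.

2019-01-04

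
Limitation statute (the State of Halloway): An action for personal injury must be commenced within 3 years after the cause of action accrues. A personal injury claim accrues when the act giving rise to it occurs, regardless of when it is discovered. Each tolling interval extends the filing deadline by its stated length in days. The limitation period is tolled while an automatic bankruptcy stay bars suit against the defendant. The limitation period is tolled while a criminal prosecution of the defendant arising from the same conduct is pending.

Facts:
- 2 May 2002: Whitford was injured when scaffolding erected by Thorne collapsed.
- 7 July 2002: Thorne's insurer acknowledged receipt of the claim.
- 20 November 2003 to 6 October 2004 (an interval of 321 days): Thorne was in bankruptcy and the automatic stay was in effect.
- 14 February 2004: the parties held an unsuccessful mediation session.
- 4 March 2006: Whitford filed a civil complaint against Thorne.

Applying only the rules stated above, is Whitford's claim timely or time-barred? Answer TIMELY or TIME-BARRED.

The limitation period began to run on 2 May 2002.
Adding the 3 years base period to 2 May 2002 gives a deadline of 2 May 2005, before any tolling.
Because the automatic bankruptcy stay ran from 20 November 2003 to 6 October 2004, the deadline is extended by 321 days to 19 March 2006.
None of the other events listed affects the running of the period under the stated rules.
The 4 March 2006 filing precedes the 19 March 2006 deadline; the claim is timely.

TIMELY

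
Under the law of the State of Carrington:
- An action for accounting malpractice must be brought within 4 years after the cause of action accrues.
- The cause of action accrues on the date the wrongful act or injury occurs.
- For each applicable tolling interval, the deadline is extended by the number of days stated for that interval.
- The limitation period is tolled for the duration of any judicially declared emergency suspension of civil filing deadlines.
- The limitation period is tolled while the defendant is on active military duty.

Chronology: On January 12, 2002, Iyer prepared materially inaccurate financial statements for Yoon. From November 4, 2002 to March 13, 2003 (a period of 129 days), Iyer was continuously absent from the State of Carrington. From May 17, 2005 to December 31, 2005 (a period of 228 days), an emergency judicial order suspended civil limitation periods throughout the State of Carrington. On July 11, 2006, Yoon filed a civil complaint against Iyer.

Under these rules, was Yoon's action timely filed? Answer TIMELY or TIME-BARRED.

The cause of action accrued on January 12, 2002, the date of the act.
4 years from January 12, 2002 is January 12, 2006.
Because the emergency suspension of filing deadlines ran from May 17, 2005 to December 31, 2005, the deadline is extended by 228 days to August 28, 2006.
Although the defendant's absence ran from November 4, 2002 to March 13, 2003, the stated rules do not make that a tolling event, so it is disregarded.
The July 11, 2006 filing precedes the August 28, 2006 deadline; the claim is timely.

TIMELY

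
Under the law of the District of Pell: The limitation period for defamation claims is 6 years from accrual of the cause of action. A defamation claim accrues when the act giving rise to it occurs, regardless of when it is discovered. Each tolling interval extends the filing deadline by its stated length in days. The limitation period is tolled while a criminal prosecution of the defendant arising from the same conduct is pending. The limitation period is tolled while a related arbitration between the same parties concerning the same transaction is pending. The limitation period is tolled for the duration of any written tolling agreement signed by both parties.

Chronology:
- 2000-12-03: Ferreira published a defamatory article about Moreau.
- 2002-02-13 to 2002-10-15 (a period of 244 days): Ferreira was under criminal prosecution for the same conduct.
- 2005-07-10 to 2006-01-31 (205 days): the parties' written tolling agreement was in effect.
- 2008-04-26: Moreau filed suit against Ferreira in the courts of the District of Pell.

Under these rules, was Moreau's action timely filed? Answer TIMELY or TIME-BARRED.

TIME-BARRED

The limitation period began to run on 2000-12-03.
Adding the 6 years base period to 2000-12-03 gives a deadline of 2006-12-03, before any tolling.
Because the pending criminal prosecution ran from 2002-02-13 to 2002-10-15, the deadline is extended by 244 days to 2007-08-04.
The period was tolled for 205 days by the written tolling agreement (2005-07-10 to 2006-01-31), pushing the deadline to 2008-02-25.
Moreau filed on 2008-04-26, after the 2008-02-25 deadline, so the action is time-barred.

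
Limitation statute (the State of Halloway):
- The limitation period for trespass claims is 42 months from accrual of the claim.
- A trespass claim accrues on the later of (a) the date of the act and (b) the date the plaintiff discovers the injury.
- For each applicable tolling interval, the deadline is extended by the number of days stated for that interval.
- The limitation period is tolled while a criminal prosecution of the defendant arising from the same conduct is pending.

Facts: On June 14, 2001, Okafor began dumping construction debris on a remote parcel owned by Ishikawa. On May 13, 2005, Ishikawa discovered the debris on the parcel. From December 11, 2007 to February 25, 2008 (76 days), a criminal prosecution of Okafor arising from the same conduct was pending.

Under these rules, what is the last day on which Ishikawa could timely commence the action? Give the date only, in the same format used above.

January 28, 2009

Taking the later of the act (June 14, 2001) and discovery (May 13, 2005), the claim accrued on May 13, 2005.
Adding the 42 months base period to May 13, 2005 gives a deadline of November 13, 2008, before any tolling.
Because the pending criminal prosecution ran from December 11, 2007 to February 25, 2008, the deadline is extended by 76 days to January 28, 2009.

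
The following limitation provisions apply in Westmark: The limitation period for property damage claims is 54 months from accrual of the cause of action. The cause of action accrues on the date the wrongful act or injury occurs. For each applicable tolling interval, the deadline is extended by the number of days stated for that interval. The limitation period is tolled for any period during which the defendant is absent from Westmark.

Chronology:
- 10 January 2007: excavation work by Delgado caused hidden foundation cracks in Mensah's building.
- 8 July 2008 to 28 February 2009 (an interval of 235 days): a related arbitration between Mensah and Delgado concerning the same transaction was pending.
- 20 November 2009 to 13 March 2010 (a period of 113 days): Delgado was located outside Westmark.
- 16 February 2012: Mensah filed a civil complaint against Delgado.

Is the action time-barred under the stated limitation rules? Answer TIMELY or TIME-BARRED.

TIME-BARRED

The limitation period began to run on 10 January 2007.
Adding the 54 months base period to 10 January 2007 gives a deadline of 10 July 2011, before any tolling.
The period was tolled for 113 days by the defendant's absence from the jurisdiction (20 November 2009 to 13 March 2010), pushing the deadline to 31 October 2011.
Although a pending arbitration ran from 8 July 2008 to 28 February 2009, the stated rules do not make that a tolling event, so it is disregarded.
The 16 February 2012 filing falls after the 31 October 2011 deadline; the claim is time-barred.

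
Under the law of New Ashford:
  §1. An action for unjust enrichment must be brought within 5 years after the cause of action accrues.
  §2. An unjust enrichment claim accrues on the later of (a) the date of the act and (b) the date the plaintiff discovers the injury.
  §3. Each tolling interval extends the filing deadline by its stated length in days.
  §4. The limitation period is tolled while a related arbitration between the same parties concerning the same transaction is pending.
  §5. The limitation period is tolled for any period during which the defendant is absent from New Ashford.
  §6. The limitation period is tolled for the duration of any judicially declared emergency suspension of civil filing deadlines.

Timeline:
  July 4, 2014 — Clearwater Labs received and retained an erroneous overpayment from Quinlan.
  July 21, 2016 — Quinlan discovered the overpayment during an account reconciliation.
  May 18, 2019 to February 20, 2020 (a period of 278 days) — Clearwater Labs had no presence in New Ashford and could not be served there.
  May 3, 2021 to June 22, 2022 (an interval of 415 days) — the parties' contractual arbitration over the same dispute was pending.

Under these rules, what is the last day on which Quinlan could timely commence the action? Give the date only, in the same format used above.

Because discovery on July 21, 2016 post-dates the July 4, 2014 act, accrual under the later-of rule falls on July 21, 2016.
Adding the 5 years base period to July 21, 2016 gives a deadline of July 21, 2021, before any tolling.
Because the defendant's absence from the jurisdiction ran from May 18, 2019 to February 20, 2020, the deadline is extended by 278 days to April 25, 2022.
The pending related arbitration from May 3, 2021 to June 22, 2022 tolled the period for 415 days, extending the deadline to June 14, 2023.

June 14, 2023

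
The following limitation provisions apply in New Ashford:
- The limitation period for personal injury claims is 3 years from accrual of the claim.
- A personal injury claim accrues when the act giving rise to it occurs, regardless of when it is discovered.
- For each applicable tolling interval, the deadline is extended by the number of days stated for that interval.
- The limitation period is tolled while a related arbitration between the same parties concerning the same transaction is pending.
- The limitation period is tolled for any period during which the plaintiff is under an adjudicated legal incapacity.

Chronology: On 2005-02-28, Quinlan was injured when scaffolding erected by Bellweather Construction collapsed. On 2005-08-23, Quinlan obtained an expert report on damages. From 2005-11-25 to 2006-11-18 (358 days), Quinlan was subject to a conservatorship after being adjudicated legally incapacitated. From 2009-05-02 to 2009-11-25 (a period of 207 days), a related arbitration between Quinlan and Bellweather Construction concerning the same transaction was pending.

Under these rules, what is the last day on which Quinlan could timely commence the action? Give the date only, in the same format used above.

The claim accrued on 2005-02-28, when the wrongful act occurred.
Adding the 3 years base period to 2005-02-28 gives a deadline of 2008-02-28, before any tolling.
Because the plaintiff's legal incapacity ran from 2005-11-25 to 2006-11-18, the deadline is extended by 358 days to 2009-02-20.
The pending related arbitration starting 2009-05-02 came too late — the period had run on 2009-02-20 — and so does not extend the deadline.
The other events in the timeline have no effect on the limitation period under the stated rules.

2009-02-20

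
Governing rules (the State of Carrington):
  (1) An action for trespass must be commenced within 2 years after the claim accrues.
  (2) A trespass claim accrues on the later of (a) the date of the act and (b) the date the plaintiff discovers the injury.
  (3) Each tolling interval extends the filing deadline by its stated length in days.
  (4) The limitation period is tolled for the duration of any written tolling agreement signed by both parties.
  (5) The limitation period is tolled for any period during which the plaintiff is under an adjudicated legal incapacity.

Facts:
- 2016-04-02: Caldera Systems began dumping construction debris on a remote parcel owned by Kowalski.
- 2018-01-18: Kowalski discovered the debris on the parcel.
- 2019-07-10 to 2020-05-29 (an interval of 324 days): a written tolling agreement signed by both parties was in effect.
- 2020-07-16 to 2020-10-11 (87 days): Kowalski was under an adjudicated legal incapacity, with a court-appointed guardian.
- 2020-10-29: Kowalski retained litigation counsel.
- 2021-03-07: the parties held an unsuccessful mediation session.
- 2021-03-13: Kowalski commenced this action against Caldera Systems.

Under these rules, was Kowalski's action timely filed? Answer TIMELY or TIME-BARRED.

TIME-BARRED

Because discovery on 2018-01-18 post-dates the 2016-04-02 act, accrual under the later-of rule falls on 2018-01-18.
The untolled deadline — 2 years after 2018-01-18 — is 2020-01-18.
The written tolling agreement from 2019-07-10 to 2020-05-29 tolled the period for 324 days, extending the deadline to 2020-12-07.
Because the plaintiff's legal incapacity ran from 2020-07-16 to 2020-10-11, the deadline is extended by 87 days to 2021-03-04.
Nothing else in the chronology tolls or restarts the period.
Kowalski filed on 2021-03-13, after the 2021-03-04 deadline, so the action is time-barred.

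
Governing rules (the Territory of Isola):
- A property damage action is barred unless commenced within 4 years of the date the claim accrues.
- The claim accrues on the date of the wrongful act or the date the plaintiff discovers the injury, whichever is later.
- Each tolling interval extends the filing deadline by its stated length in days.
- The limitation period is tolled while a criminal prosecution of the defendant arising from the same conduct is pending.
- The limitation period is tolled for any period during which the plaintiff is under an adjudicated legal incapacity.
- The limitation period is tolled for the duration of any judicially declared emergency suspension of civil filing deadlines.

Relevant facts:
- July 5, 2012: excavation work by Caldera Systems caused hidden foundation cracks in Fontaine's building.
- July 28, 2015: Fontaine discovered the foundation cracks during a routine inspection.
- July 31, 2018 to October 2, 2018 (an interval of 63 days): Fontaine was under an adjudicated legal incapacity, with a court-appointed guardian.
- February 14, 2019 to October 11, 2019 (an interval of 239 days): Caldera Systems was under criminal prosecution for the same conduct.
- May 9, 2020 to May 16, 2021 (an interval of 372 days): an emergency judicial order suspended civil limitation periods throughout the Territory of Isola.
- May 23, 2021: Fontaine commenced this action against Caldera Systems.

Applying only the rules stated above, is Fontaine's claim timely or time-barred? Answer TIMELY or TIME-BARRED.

Taking the later of the act (July 5, 2012) and discovery (July 28, 2015), the claim accrued on July 28, 2015.
4 years from July 28, 2015 is July 28, 2019.
The plaintiff's legal incapacity from July 31, 2018 to October 2, 2018 tolled the period for 63 days, extending the deadline to September 29, 2019.
The period was tolled for 239 days by the pending criminal prosecution (February 14, 2019 to October 11, 2019), pushing the deadline to May 25, 2020.
The emergency suspension of filing deadlines from May 9, 2020 to May 16, 2021 tolled the period for 372 days, extending the deadline to June 1, 2021.
Filing on May 23, 2021 beat the June 1, 2021 deadline — the action is timely.

TIMELY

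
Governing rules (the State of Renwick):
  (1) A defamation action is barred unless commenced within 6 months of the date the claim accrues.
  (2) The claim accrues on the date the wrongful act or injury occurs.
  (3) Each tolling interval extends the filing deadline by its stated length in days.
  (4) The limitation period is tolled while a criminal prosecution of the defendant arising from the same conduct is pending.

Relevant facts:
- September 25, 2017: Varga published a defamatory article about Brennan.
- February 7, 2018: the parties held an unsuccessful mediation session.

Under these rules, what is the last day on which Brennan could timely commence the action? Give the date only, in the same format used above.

The claim accrued on September 25, 2017, when the wrongful act occurred.
The untolled deadline — 6 months after September 25, 2017 — is March 25, 2018.
The other events in the timeline have no effect on the limitation period under the stated rules.

March 25, 2018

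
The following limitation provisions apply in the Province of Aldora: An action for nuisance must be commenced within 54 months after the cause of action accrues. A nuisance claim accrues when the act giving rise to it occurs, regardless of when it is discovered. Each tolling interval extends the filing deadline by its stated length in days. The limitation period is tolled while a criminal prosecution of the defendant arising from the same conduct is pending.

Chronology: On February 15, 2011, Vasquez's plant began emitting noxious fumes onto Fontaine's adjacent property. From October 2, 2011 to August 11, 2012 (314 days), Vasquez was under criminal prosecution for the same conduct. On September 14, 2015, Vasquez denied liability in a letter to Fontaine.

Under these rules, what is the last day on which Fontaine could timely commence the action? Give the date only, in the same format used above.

The claim accrued on February 15, 2011, when the wrongful act occurred.
54 months from February 15, 2011 is August 15, 2015.
The pending criminal prosecution from October 2, 2011 to August 11, 2012 tolled the period for 314 days, extending the deadline to June 24, 2016.
Nothing else in the chronology tolls or restarts the period.

June 24, 2016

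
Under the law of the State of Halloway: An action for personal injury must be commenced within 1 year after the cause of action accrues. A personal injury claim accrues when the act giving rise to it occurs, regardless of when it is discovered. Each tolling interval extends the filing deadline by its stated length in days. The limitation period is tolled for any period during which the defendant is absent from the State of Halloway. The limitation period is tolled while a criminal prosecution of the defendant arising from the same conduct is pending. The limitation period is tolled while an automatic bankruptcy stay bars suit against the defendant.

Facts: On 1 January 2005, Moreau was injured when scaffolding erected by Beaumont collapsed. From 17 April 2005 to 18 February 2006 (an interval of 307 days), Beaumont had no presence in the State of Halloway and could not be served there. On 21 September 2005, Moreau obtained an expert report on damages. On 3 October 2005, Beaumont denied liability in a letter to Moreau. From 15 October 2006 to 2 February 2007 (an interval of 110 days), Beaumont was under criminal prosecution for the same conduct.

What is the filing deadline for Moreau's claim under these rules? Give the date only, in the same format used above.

22 February 2007

The claim accrued on 1 January 2005, when the wrongful act occurred.
1 year from 1 January 2005 is 1 January 2006.
Because the defendant's absence from the jurisdiction ran from 17 April 2005 to 18 February 2006, the deadline is extended by 307 days to 4 November 2006.
The pending criminal prosecution from 15 October 2006 to 2 February 2007 tolled the period for 110 days, extending the deadline to 22 February 2007.
The other events in the timeline have no effect on the limitation period under the stated rules.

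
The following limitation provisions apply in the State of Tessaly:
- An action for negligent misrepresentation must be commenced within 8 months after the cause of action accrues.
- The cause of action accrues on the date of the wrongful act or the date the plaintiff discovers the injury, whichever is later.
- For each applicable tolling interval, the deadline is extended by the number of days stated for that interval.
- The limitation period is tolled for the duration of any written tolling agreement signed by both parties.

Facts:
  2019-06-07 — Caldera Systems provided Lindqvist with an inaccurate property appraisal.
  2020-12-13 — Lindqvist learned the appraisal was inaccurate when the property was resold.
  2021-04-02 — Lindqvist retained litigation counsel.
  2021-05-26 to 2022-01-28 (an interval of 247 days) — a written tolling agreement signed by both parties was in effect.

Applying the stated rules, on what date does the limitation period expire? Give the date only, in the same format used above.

2022-04-17

Because discovery on 2020-12-13 post-dates the 2019-06-07 act, accrual under the later-of rule falls on 2020-12-13.
8 months from 2020-12-13 is 2021-08-13.
The period was tolled for 247 days by the written tolling agreement (2021-05-26 to 2022-01-28), pushing the deadline to 2022-04-17.
None of the other events listed affects the running of the period under the stated rules.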